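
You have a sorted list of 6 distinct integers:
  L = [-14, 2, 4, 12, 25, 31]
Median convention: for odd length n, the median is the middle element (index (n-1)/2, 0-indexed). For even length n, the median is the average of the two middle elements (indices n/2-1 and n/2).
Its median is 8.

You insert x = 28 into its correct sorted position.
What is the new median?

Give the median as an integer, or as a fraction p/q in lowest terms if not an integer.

Answer: 12

Derivation:
Old list (sorted, length 6): [-14, 2, 4, 12, 25, 31]
Old median = 8
Insert x = 28
Old length even (6). Middle pair: indices 2,3 = 4,12.
New length odd (7). New median = single middle element.
x = 28: 5 elements are < x, 1 elements are > x.
New sorted list: [-14, 2, 4, 12, 25, 28, 31]
New median = 12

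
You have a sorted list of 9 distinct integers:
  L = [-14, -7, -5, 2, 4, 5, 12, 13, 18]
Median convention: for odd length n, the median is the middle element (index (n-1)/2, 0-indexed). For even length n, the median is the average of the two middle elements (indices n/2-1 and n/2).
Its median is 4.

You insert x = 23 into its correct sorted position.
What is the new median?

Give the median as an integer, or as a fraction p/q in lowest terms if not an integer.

Old list (sorted, length 9): [-14, -7, -5, 2, 4, 5, 12, 13, 18]
Old median = 4
Insert x = 23
Old length odd (9). Middle was index 4 = 4.
New length even (10). New median = avg of two middle elements.
x = 23: 9 elements are < x, 0 elements are > x.
New sorted list: [-14, -7, -5, 2, 4, 5, 12, 13, 18, 23]
New median = 9/2

Answer: 9/2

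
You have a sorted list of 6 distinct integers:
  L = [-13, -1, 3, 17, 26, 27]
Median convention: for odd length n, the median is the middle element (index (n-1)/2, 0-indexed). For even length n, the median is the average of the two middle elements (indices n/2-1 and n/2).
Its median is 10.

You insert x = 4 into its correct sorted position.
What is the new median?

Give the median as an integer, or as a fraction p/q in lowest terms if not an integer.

Answer: 4

Derivation:
Old list (sorted, length 6): [-13, -1, 3, 17, 26, 27]
Old median = 10
Insert x = 4
Old length even (6). Middle pair: indices 2,3 = 3,17.
New length odd (7). New median = single middle element.
x = 4: 3 elements are < x, 3 elements are > x.
New sorted list: [-13, -1, 3, 4, 17, 26, 27]
New median = 4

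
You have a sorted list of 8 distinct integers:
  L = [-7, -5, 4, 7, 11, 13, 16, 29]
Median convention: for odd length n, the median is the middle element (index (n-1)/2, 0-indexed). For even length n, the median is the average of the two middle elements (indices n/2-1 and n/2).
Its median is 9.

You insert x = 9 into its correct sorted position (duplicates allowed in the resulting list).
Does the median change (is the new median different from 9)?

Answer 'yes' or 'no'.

Old median = 9
Insert x = 9
New median = 9
Changed? no

Answer: no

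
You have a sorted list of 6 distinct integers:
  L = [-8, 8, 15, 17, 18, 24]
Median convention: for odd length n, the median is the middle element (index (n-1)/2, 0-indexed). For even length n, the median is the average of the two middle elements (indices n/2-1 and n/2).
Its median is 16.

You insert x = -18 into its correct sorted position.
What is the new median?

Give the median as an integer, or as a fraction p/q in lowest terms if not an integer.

Answer: 15

Derivation:
Old list (sorted, length 6): [-8, 8, 15, 17, 18, 24]
Old median = 16
Insert x = -18
Old length even (6). Middle pair: indices 2,3 = 15,17.
New length odd (7). New median = single middle element.
x = -18: 0 elements are < x, 6 elements are > x.
New sorted list: [-18, -8, 8, 15, 17, 18, 24]
New median = 15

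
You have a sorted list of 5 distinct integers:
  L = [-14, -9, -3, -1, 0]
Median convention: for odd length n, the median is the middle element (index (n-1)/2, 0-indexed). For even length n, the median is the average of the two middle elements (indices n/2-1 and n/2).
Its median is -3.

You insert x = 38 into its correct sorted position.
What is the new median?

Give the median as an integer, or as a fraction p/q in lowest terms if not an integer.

Answer: -2

Derivation:
Old list (sorted, length 5): [-14, -9, -3, -1, 0]
Old median = -3
Insert x = 38
Old length odd (5). Middle was index 2 = -3.
New length even (6). New median = avg of two middle elements.
x = 38: 5 elements are < x, 0 elements are > x.
New sorted list: [-14, -9, -3, -1, 0, 38]
New median = -2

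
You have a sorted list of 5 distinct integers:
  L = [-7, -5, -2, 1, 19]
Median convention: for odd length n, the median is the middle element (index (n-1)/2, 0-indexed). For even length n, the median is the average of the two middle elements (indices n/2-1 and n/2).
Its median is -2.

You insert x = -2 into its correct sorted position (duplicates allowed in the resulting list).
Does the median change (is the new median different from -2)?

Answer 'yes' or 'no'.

Answer: no

Derivation:
Old median = -2
Insert x = -2
New median = -2
Changed? no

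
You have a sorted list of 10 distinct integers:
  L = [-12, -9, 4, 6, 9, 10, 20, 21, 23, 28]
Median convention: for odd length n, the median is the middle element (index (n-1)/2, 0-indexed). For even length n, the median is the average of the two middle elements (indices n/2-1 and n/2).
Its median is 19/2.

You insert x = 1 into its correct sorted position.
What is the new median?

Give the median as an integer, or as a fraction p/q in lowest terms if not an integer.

Old list (sorted, length 10): [-12, -9, 4, 6, 9, 10, 20, 21, 23, 28]
Old median = 19/2
Insert x = 1
Old length even (10). Middle pair: indices 4,5 = 9,10.
New length odd (11). New median = single middle element.
x = 1: 2 elements are < x, 8 elements are > x.
New sorted list: [-12, -9, 1, 4, 6, 9, 10, 20, 21, 23, 28]
New median = 9

Answer: 9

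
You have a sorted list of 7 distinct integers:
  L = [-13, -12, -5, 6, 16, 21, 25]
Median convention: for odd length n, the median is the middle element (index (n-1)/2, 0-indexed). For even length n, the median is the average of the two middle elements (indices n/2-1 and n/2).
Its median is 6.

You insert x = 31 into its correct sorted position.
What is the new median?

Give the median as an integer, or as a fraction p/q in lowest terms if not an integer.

Answer: 11

Derivation:
Old list (sorted, length 7): [-13, -12, -5, 6, 16, 21, 25]
Old median = 6
Insert x = 31
Old length odd (7). Middle was index 3 = 6.
New length even (8). New median = avg of two middle elements.
x = 31: 7 elements are < x, 0 elements are > x.
New sorted list: [-13, -12, -5, 6, 16, 21, 25, 31]
New median = 11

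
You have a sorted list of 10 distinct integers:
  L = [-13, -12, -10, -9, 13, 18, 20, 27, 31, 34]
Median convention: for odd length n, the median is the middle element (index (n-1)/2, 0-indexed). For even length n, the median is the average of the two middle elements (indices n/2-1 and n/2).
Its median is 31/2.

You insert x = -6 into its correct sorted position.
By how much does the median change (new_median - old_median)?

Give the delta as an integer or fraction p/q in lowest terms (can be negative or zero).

Answer: -5/2

Derivation:
Old median = 31/2
After inserting x = -6: new sorted = [-13, -12, -10, -9, -6, 13, 18, 20, 27, 31, 34]
New median = 13
Delta = 13 - 31/2 = -5/2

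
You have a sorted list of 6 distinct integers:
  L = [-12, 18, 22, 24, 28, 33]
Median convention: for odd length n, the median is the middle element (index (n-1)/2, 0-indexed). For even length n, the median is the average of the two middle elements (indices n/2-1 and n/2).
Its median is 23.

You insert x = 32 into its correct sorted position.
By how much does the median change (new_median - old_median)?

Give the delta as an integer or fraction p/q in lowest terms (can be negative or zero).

Old median = 23
After inserting x = 32: new sorted = [-12, 18, 22, 24, 28, 32, 33]
New median = 24
Delta = 24 - 23 = 1

Answer: 1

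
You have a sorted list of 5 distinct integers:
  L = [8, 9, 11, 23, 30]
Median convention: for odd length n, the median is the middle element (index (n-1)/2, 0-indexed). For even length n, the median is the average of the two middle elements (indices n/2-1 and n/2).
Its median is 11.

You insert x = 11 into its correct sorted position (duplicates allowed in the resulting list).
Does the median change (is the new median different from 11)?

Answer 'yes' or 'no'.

Answer: no

Derivation:
Old median = 11
Insert x = 11
New median = 11
Changed? no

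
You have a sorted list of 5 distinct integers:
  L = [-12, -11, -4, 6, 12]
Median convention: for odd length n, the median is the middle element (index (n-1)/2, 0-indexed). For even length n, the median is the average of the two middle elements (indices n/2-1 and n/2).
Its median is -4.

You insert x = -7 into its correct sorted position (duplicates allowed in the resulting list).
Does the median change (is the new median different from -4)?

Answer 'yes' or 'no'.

Answer: yes

Derivation:
Old median = -4
Insert x = -7
New median = -11/2
Changed? yes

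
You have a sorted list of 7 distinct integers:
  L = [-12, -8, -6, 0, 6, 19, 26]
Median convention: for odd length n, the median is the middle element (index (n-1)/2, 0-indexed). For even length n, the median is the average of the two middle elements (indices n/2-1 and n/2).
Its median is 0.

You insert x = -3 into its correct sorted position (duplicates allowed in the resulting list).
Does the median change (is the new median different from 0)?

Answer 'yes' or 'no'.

Answer: yes

Derivation:
Old median = 0
Insert x = -3
New median = -3/2
Changed? yes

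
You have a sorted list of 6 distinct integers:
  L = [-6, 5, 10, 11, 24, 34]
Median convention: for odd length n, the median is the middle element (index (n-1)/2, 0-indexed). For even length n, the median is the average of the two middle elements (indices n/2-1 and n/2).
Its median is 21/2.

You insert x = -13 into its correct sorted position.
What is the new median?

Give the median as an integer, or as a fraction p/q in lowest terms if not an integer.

Old list (sorted, length 6): [-6, 5, 10, 11, 24, 34]
Old median = 21/2
Insert x = -13
Old length even (6). Middle pair: indices 2,3 = 10,11.
New length odd (7). New median = single middle element.
x = -13: 0 elements are < x, 6 elements are > x.
New sorted list: [-13, -6, 5, 10, 11, 24, 34]
New median = 10

Answer: 10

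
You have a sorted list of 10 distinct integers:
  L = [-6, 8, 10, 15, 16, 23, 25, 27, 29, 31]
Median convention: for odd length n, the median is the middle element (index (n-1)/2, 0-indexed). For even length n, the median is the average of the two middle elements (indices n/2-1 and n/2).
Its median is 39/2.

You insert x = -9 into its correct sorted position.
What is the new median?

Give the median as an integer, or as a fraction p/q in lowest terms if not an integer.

Old list (sorted, length 10): [-6, 8, 10, 15, 16, 23, 25, 27, 29, 31]
Old median = 39/2
Insert x = -9
Old length even (10). Middle pair: indices 4,5 = 16,23.
New length odd (11). New median = single middle element.
x = -9: 0 elements are < x, 10 elements are > x.
New sorted list: [-9, -6, 8, 10, 15, 16, 23, 25, 27, 29, 31]
New median = 16

Answer: 16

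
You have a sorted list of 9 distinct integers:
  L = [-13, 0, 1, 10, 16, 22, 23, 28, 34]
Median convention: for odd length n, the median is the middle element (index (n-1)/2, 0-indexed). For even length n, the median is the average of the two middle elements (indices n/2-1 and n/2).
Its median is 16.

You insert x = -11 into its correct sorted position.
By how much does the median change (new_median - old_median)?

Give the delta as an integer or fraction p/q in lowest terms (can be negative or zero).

Answer: -3

Derivation:
Old median = 16
After inserting x = -11: new sorted = [-13, -11, 0, 1, 10, 16, 22, 23, 28, 34]
New median = 13
Delta = 13 - 16 = -3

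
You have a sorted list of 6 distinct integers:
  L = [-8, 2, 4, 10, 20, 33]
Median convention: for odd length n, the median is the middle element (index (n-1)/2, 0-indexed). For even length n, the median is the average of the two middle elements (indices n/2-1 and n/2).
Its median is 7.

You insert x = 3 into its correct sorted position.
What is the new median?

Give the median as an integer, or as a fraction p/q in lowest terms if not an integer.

Answer: 4

Derivation:
Old list (sorted, length 6): [-8, 2, 4, 10, 20, 33]
Old median = 7
Insert x = 3
Old length even (6). Middle pair: indices 2,3 = 4,10.
New length odd (7). New median = single middle element.
x = 3: 2 elements are < x, 4 elements are > x.
New sorted list: [-8, 2, 3, 4, 10, 20, 33]
New median = 4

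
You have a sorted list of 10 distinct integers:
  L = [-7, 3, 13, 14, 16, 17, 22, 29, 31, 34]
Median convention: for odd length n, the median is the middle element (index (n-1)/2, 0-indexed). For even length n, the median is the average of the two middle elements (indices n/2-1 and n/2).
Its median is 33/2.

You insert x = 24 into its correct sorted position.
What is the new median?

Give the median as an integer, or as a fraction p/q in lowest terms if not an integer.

Old list (sorted, length 10): [-7, 3, 13, 14, 16, 17, 22, 29, 31, 34]
Old median = 33/2
Insert x = 24
Old length even (10). Middle pair: indices 4,5 = 16,17.
New length odd (11). New median = single middle element.
x = 24: 7 elements are < x, 3 elements are > x.
New sorted list: [-7, 3, 13, 14, 16, 17, 22, 24, 29, 31, 34]
New median = 17

Answer: 17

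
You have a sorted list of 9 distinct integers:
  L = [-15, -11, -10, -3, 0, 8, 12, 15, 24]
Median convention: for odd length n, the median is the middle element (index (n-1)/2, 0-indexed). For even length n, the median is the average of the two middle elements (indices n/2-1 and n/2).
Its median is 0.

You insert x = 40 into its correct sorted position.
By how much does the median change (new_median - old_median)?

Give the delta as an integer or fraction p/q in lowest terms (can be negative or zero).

Answer: 4

Derivation:
Old median = 0
After inserting x = 40: new sorted = [-15, -11, -10, -3, 0, 8, 12, 15, 24, 40]
New median = 4
Delta = 4 - 0 = 4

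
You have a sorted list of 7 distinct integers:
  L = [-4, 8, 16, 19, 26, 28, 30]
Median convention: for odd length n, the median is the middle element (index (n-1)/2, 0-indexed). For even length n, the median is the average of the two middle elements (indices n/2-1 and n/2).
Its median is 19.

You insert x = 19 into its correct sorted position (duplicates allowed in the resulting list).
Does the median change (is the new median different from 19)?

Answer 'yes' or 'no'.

Answer: no

Derivation:
Old median = 19
Insert x = 19
New median = 19
Changed? no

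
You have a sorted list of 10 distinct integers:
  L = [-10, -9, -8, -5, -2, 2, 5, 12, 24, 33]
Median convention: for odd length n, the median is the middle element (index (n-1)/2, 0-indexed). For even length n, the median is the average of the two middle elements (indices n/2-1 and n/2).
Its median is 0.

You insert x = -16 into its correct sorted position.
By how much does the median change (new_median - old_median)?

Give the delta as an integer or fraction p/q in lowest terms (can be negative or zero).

Old median = 0
After inserting x = -16: new sorted = [-16, -10, -9, -8, -5, -2, 2, 5, 12, 24, 33]
New median = -2
Delta = -2 - 0 = -2

Answer: -2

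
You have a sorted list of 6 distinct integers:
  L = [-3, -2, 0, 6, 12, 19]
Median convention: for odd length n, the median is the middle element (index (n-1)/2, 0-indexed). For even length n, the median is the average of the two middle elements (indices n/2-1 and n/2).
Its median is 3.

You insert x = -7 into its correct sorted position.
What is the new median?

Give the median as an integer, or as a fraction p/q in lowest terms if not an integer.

Answer: 0

Derivation:
Old list (sorted, length 6): [-3, -2, 0, 6, 12, 19]
Old median = 3
Insert x = -7
Old length even (6). Middle pair: indices 2,3 = 0,6.
New length odd (7). New median = single middle element.
x = -7: 0 elements are < x, 6 elements are > x.
New sorted list: [-7, -3, -2, 0, 6, 12, 19]
New median = 0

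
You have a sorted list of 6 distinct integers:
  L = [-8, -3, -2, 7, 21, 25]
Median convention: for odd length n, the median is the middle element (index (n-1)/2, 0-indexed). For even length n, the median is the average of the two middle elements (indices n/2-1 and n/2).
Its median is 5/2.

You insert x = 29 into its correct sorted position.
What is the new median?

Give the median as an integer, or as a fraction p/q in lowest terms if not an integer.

Answer: 7

Derivation:
Old list (sorted, length 6): [-8, -3, -2, 7, 21, 25]
Old median = 5/2
Insert x = 29
Old length even (6). Middle pair: indices 2,3 = -2,7.
New length odd (7). New median = single middle element.
x = 29: 6 elements are < x, 0 elements are > x.
New sorted list: [-8, -3, -2, 7, 21, 25, 29]
New median = 7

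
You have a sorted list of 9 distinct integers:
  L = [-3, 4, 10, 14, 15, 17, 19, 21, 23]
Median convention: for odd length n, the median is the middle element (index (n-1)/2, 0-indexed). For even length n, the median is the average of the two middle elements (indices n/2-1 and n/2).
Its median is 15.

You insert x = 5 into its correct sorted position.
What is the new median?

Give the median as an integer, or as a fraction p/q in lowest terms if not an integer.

Old list (sorted, length 9): [-3, 4, 10, 14, 15, 17, 19, 21, 23]
Old median = 15
Insert x = 5
Old length odd (9). Middle was index 4 = 15.
New length even (10). New median = avg of two middle elements.
x = 5: 2 elements are < x, 7 elements are > x.
New sorted list: [-3, 4, 5, 10, 14, 15, 17, 19, 21, 23]
New median = 29/2

Answer: 29/2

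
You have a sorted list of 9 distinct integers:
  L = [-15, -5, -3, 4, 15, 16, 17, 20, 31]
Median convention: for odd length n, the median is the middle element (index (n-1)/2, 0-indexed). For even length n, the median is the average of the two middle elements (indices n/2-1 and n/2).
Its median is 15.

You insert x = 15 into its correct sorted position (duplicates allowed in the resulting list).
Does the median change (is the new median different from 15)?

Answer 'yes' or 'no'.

Answer: no

Derivation:
Old median = 15
Insert x = 15
New median = 15
Changed? no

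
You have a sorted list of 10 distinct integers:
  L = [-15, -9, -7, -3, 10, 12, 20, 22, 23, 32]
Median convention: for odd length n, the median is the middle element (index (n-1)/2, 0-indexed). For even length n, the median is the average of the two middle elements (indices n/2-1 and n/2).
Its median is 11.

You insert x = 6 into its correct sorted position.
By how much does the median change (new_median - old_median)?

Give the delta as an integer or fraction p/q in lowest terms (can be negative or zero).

Answer: -1

Derivation:
Old median = 11
After inserting x = 6: new sorted = [-15, -9, -7, -3, 6, 10, 12, 20, 22, 23, 32]
New median = 10
Delta = 10 - 11 = -1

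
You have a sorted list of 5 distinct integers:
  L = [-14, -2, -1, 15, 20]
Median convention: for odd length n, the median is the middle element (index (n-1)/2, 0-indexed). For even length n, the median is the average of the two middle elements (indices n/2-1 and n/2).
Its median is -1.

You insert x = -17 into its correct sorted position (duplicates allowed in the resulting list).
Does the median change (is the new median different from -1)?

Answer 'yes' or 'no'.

Answer: yes

Derivation:
Old median = -1
Insert x = -17
New median = -3/2
Changed? yes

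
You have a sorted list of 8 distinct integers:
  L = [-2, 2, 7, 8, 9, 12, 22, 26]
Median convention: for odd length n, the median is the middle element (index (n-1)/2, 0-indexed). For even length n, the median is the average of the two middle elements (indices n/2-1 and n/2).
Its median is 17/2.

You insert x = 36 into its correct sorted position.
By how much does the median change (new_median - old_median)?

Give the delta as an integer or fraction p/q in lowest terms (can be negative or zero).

Old median = 17/2
After inserting x = 36: new sorted = [-2, 2, 7, 8, 9, 12, 22, 26, 36]
New median = 9
Delta = 9 - 17/2 = 1/2

Answer: 1/2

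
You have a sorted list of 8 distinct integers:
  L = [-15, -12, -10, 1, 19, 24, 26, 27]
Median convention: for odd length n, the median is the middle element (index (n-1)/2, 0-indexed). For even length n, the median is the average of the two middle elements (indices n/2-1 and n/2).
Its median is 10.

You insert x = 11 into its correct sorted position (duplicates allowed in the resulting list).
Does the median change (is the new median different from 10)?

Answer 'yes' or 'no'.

Answer: yes

Derivation:
Old median = 10
Insert x = 11
New median = 11
Changed? yes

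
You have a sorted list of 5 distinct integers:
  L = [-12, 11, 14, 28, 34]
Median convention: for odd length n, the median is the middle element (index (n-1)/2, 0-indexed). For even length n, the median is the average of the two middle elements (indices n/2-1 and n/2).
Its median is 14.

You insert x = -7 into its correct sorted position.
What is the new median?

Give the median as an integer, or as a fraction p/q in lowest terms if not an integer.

Old list (sorted, length 5): [-12, 11, 14, 28, 34]
Old median = 14
Insert x = -7
Old length odd (5). Middle was index 2 = 14.
New length even (6). New median = avg of two middle elements.
x = -7: 1 elements are < x, 4 elements are > x.
New sorted list: [-12, -7, 11, 14, 28, 34]
New median = 25/2

Answer: 25/2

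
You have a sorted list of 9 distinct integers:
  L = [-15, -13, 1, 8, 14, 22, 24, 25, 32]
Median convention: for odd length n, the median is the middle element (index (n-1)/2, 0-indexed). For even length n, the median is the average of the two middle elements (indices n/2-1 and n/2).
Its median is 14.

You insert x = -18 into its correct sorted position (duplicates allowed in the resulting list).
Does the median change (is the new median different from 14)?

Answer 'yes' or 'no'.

Old median = 14
Insert x = -18
New median = 11
Changed? yes

Answer: yes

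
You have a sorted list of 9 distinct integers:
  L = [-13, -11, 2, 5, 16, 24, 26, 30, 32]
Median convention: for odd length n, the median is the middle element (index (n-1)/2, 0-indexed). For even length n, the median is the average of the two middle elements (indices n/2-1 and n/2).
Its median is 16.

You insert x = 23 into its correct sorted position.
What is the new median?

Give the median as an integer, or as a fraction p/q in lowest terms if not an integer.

Answer: 39/2

Derivation:
Old list (sorted, length 9): [-13, -11, 2, 5, 16, 24, 26, 30, 32]
Old median = 16
Insert x = 23
Old length odd (9). Middle was index 4 = 16.
New length even (10). New median = avg of two middle elements.
x = 23: 5 elements are < x, 4 elements are > x.
New sorted list: [-13, -11, 2, 5, 16, 23, 24, 26, 30, 32]
New median = 39/2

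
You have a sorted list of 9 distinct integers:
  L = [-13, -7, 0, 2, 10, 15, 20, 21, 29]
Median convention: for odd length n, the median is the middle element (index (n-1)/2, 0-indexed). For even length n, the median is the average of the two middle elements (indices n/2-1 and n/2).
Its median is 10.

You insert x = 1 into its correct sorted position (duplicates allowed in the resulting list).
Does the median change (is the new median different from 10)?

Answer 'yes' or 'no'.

Old median = 10
Insert x = 1
New median = 6
Changed? yes

Answer: yes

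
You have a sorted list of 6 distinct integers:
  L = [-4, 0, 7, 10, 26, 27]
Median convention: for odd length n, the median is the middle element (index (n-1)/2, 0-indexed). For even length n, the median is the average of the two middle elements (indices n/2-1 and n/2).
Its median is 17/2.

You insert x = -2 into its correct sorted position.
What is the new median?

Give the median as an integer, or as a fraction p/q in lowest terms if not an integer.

Old list (sorted, length 6): [-4, 0, 7, 10, 26, 27]
Old median = 17/2
Insert x = -2
Old length even (6). Middle pair: indices 2,3 = 7,10.
New length odd (7). New median = single middle element.
x = -2: 1 elements are < x, 5 elements are > x.
New sorted list: [-4, -2, 0, 7, 10, 26, 27]
New median = 7

Answer: 7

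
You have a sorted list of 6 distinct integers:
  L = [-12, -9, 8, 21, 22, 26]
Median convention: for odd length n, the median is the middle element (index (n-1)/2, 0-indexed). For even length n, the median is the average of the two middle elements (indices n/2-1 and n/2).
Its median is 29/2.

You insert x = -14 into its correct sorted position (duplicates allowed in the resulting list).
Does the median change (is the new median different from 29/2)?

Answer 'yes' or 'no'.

Old median = 29/2
Insert x = -14
New median = 8
Changed? yes

Answer: yes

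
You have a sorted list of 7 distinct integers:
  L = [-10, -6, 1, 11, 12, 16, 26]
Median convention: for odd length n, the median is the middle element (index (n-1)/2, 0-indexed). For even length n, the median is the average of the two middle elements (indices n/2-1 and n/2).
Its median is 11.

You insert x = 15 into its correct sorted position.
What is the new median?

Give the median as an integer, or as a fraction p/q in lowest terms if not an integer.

Old list (sorted, length 7): [-10, -6, 1, 11, 12, 16, 26]
Old median = 11
Insert x = 15
Old length odd (7). Middle was index 3 = 11.
New length even (8). New median = avg of two middle elements.
x = 15: 5 elements are < x, 2 elements are > x.
New sorted list: [-10, -6, 1, 11, 12, 15, 16, 26]
New median = 23/2

Answer: 23/2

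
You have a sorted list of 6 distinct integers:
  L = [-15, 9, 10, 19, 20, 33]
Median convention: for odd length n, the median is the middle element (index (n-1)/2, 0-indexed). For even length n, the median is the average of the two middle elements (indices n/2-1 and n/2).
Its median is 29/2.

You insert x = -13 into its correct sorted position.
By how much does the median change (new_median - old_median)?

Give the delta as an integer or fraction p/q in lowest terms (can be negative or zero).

Answer: -9/2

Derivation:
Old median = 29/2
After inserting x = -13: new sorted = [-15, -13, 9, 10, 19, 20, 33]
New median = 10
Delta = 10 - 29/2 = -9/2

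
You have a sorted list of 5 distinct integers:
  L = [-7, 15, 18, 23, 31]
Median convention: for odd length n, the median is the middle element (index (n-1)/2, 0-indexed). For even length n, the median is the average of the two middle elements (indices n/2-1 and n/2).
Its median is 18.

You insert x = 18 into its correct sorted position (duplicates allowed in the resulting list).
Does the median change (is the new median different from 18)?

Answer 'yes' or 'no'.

Old median = 18
Insert x = 18
New median = 18
Changed? no

Answer: no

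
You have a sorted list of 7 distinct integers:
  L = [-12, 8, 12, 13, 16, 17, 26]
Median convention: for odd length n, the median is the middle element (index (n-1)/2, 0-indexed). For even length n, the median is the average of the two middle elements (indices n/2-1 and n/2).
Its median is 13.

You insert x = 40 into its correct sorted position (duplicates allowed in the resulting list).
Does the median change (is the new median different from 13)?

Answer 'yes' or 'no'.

Old median = 13
Insert x = 40
New median = 29/2
Changed? yes

Answer: yes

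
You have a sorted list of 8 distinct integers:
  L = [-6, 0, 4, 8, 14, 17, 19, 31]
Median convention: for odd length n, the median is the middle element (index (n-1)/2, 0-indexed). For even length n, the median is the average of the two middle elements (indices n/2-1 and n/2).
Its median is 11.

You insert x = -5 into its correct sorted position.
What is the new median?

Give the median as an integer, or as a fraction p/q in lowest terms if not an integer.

Answer: 8

Derivation:
Old list (sorted, length 8): [-6, 0, 4, 8, 14, 17, 19, 31]
Old median = 11
Insert x = -5
Old length even (8). Middle pair: indices 3,4 = 8,14.
New length odd (9). New median = single middle element.
x = -5: 1 elements are < x, 7 elements are > x.
New sorted list: [-6, -5, 0, 4, 8, 14, 17, 19, 31]
New median = 8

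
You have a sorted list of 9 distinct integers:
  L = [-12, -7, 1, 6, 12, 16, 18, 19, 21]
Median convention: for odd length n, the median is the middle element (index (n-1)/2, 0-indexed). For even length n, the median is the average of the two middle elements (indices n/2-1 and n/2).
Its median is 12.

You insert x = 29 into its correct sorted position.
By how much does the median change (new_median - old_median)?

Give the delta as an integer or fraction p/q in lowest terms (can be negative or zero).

Old median = 12
After inserting x = 29: new sorted = [-12, -7, 1, 6, 12, 16, 18, 19, 21, 29]
New median = 14
Delta = 14 - 12 = 2

Answer: 2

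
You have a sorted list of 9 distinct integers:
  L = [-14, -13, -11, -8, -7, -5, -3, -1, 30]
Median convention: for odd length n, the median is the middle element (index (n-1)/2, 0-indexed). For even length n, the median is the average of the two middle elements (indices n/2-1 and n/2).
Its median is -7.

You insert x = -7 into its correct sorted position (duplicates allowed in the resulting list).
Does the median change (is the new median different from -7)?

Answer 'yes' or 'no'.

Old median = -7
Insert x = -7
New median = -7
Changed? no

Answer: no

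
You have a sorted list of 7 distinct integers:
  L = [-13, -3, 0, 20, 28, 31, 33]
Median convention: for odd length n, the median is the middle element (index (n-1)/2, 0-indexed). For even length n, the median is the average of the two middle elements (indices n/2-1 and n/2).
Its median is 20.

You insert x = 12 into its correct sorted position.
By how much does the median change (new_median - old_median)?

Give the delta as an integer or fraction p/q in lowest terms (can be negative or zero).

Answer: -4

Derivation:
Old median = 20
After inserting x = 12: new sorted = [-13, -3, 0, 12, 20, 28, 31, 33]
New median = 16
Delta = 16 - 20 = -4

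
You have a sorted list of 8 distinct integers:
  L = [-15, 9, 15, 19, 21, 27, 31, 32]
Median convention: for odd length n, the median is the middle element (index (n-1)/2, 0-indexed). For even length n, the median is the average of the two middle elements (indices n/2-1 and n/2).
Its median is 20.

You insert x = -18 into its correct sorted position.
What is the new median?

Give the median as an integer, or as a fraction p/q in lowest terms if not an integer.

Answer: 19

Derivation:
Old list (sorted, length 8): [-15, 9, 15, 19, 21, 27, 31, 32]
Old median = 20
Insert x = -18
Old length even (8). Middle pair: indices 3,4 = 19,21.
New length odd (9). New median = single middle element.
x = -18: 0 elements are < x, 8 elements are > x.
New sorted list: [-18, -15, 9, 15, 19, 21, 27, 31, 32]
New median = 19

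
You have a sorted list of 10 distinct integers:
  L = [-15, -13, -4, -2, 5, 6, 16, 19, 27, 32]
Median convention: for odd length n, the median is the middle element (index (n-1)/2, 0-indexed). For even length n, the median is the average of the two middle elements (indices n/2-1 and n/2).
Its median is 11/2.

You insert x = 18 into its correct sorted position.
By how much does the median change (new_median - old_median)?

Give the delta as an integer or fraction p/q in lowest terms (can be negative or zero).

Old median = 11/2
After inserting x = 18: new sorted = [-15, -13, -4, -2, 5, 6, 16, 18, 19, 27, 32]
New median = 6
Delta = 6 - 11/2 = 1/2

Answer: 1/2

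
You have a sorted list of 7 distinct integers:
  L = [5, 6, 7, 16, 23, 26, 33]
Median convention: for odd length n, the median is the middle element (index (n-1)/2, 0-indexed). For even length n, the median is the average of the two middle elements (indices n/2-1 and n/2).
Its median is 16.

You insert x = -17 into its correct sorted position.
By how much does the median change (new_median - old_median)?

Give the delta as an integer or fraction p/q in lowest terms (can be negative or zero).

Old median = 16
After inserting x = -17: new sorted = [-17, 5, 6, 7, 16, 23, 26, 33]
New median = 23/2
Delta = 23/2 - 16 = -9/2

Answer: -9/2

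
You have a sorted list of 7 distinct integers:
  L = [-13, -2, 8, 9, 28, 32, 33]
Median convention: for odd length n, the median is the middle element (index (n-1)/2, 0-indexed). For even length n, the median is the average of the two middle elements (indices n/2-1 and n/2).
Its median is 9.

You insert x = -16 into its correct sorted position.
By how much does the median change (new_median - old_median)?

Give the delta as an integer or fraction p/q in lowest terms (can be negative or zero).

Old median = 9
After inserting x = -16: new sorted = [-16, -13, -2, 8, 9, 28, 32, 33]
New median = 17/2
Delta = 17/2 - 9 = -1/2

Answer: -1/2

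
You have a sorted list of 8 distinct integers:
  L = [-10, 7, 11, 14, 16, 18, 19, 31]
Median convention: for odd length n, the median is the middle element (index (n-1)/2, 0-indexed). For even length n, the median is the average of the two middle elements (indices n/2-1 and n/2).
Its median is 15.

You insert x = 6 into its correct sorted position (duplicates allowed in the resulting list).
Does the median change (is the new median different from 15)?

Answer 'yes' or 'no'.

Old median = 15
Insert x = 6
New median = 14
Changed? yes

Answer: yes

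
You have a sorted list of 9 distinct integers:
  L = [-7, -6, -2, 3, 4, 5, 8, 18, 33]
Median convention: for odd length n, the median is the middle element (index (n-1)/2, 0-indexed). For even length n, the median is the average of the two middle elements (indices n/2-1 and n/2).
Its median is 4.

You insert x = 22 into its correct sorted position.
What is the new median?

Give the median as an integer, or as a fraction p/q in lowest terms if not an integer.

Answer: 9/2

Derivation:
Old list (sorted, length 9): [-7, -6, -2, 3, 4, 5, 8, 18, 33]
Old median = 4
Insert x = 22
Old length odd (9). Middle was index 4 = 4.
New length even (10). New median = avg of two middle elements.
x = 22: 8 elements are < x, 1 elements are > x.
New sorted list: [-7, -6, -2, 3, 4, 5, 8, 18, 22, 33]
New median = 9/2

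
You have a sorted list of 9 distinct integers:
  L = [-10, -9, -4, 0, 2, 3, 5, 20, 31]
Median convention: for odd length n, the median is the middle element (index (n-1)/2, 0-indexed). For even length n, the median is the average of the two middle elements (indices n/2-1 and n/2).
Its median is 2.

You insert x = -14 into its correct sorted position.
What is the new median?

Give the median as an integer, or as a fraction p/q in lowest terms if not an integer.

Answer: 1

Derivation:
Old list (sorted, length 9): [-10, -9, -4, 0, 2, 3, 5, 20, 31]
Old median = 2
Insert x = -14
Old length odd (9). Middle was index 4 = 2.
New length even (10). New median = avg of two middle elements.
x = -14: 0 elements are < x, 9 elements are > x.
New sorted list: [-14, -10, -9, -4, 0, 2, 3, 5, 20, 31]
New median = 1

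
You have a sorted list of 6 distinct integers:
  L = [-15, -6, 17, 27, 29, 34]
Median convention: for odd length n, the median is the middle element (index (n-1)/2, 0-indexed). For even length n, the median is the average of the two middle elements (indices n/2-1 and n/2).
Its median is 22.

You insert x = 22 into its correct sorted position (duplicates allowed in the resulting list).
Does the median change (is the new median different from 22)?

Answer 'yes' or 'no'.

Old median = 22
Insert x = 22
New median = 22
Changed? no

Answer: no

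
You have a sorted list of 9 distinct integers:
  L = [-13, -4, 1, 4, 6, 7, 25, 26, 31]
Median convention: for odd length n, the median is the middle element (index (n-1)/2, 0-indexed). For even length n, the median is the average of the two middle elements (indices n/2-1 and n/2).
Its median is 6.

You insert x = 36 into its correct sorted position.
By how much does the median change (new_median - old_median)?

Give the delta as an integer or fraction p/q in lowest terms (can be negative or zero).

Old median = 6
After inserting x = 36: new sorted = [-13, -4, 1, 4, 6, 7, 25, 26, 31, 36]
New median = 13/2
Delta = 13/2 - 6 = 1/2

Answer: 1/2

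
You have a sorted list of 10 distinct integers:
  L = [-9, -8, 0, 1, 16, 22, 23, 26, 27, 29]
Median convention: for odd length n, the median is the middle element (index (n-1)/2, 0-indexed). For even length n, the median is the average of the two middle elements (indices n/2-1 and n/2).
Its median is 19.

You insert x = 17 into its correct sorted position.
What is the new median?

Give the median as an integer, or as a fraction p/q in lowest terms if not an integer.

Old list (sorted, length 10): [-9, -8, 0, 1, 16, 22, 23, 26, 27, 29]
Old median = 19
Insert x = 17
Old length even (10). Middle pair: indices 4,5 = 16,22.
New length odd (11). New median = single middle element.
x = 17: 5 elements are < x, 5 elements are > x.
New sorted list: [-9, -8, 0, 1, 16, 17, 22, 23, 26, 27, 29]
New median = 17

Answer: 17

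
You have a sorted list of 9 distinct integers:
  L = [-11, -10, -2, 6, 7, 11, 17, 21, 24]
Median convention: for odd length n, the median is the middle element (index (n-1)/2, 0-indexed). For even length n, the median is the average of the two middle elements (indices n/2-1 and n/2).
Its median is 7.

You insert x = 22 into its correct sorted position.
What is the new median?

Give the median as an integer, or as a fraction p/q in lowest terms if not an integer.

Answer: 9

Derivation:
Old list (sorted, length 9): [-11, -10, -2, 6, 7, 11, 17, 21, 24]
Old median = 7
Insert x = 22
Old length odd (9). Middle was index 4 = 7.
New length even (10). New median = avg of two middle elements.
x = 22: 8 elements are < x, 1 elements are > x.
New sorted list: [-11, -10, -2, 6, 7, 11, 17, 21, 22, 24]
New median = 9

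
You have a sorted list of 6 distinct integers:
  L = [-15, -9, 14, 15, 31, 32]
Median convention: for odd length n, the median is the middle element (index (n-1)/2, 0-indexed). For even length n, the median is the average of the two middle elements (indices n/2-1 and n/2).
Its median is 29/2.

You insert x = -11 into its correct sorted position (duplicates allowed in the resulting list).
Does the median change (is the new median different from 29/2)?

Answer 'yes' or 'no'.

Old median = 29/2
Insert x = -11
New median = 14
Changed? yes

Answer: yes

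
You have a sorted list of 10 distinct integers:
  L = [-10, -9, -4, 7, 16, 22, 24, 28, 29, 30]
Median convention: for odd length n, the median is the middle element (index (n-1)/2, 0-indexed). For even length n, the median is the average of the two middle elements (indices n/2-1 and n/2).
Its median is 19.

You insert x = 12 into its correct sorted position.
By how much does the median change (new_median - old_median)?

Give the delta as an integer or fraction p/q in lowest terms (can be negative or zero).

Answer: -3

Derivation:
Old median = 19
After inserting x = 12: new sorted = [-10, -9, -4, 7, 12, 16, 22, 24, 28, 29, 30]
New median = 16
Delta = 16 - 19 = -3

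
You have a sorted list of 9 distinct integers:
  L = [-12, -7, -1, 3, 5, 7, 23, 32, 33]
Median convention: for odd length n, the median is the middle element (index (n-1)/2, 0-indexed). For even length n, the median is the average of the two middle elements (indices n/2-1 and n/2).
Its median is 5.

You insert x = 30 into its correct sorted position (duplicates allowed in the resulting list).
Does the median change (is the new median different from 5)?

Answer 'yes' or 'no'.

Answer: yes

Derivation:
Old median = 5
Insert x = 30
New median = 6
Changed? yes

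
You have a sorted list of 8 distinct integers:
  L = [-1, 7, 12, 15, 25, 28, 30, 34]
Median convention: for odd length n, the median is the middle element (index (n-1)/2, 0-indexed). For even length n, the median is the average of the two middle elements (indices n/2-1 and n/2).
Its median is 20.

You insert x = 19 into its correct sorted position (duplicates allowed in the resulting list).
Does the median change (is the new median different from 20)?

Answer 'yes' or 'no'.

Old median = 20
Insert x = 19
New median = 19
Changed? yes

Answer: yes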